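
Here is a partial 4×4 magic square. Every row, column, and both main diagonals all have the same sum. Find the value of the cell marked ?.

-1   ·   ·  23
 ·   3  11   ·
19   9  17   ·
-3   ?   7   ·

Anti-diagonal is complete and sums to 40; that is the magic constant.
Row 3: 19 + 9 + 17 + ? = 40, so (3,4) = -5.
Column 1 needs 40; the known cells sum to 15, so (2,1) = 25.
Column 3: 11 + 17 + 7 + ? = 40, so (1,3) = 5.
Main diagonal needs 40; the known cells sum to 19, so (4,4) = 21.
The remaining cell in row 1 is (1,2) = 40 − 27 = 13.
The remaining cell in row 2 is (2,4) = 40 − 39 = 1.
The remaining cell in row 4 is (4,2) = 40 − 25 = 15.

15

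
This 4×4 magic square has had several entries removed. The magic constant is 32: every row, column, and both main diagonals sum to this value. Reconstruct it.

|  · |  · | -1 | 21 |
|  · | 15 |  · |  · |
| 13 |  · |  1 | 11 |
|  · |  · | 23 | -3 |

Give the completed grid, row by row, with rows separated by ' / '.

19 -7 -1 21 / 5 15 9 3 / 13 7 1 11 / -5 17 23 -3

Row 3: 13 + 1 + 11 + ? = 32, so (3,2) = 7.
Column 3: -1 + 1 + 23 + ? = 32, so (2,3) = 9.
From column 4, 32 − (21 + 11 + (-3)) gives (2,4) = 3.
Using main diagonal: 15 + 1 + (-3) + ? → (1,1) = 32 − 13 = 19.
Anti-diagonal must total 32; the given cells sum to 37, so (4,1) = -5.
Row 1 needs 32; the known cells sum to 39, so (1,2) = -7.
Row 2 must total 32; the given cells sum to 27, so (2,1) = 5.
Row 4: -5 + 23 + (-3) + ? = 32, so (4,2) = 17.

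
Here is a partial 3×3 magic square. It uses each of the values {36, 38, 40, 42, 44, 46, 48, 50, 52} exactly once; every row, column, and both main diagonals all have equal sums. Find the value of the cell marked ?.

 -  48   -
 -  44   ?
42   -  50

36

The 9 entries sum to 396, so each line sums to 396/3 = 132.
From row 3, 132 − (42 + 50) gives (3,2) = 40.
The remaining cell in main diagonal is (1,1) = 132 − 94 = 38.
From anti-diagonal, 132 − (44 + 42) gives (1,3) = 46.
Column 1 needs 132; the known cells sum to 80, so (2,1) = 52.
From column 3, 132 − (46 + 50) gives (2,3) = 36.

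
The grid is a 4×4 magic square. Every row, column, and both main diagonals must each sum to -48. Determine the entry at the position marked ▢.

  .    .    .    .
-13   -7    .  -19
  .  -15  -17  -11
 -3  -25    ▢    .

Row 2 must total -48; the given cells sum to -39, so (2,3) = -9.
Row 3 must total -48; the given cells sum to -43, so (3,1) = -5.
Column 1: -13 + (-5) + (-3) + ? = -48, so (1,1) = -27.
From column 2, -48 − (-7 + (-15) + (-25)) gives (1,2) = -1.
The remaining cell in main diagonal is (4,4) = -48 − (-51) = 3.
Using anti-diagonal: -9 + (-15) + (-3) + ? → (1,4) = -48 − (-27) = -21.
From row 1, -48 − (-27 + (-1) + (-21)) gives (1,3) = 1.
Row 4: -3 + (-25) + 3 + ? = -48, so (4,3) = -23.

-23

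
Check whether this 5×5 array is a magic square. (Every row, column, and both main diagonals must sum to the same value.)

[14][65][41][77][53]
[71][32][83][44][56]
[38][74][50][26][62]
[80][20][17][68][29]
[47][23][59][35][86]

No — column 1 sums to 250 but column 2 sums to 214.

Row 1: 14 + 65 + 41 + 77 + 53 = 250.
Row 2: 71 + 32 + 83 + 44 + 56 = 286.
Row 3: 38 + 74 + 50 + 26 + 62 = 250.
Row 4: 80 + 20 + 17 + 68 + 29 = 214.
Row 5: 47 + 23 + 59 + 35 + 86 = 250.
Column 1: 14 + 71 + 38 + 80 + 47 = 250.
Column 2: 65 + 32 + 74 + 20 + 23 = 214.
Column 3: 41 + 83 + 50 + 17 + 59 = 250.
Column 4: 77 + 44 + 26 + 68 + 35 = 250.
Column 5: 53 + 56 + 62 + 29 + 86 = 286.
Main diagonal: 14 + 32 + 50 + 68 + 86 = 250.
Anti-diagonal: 53 + 44 + 50 + 20 + 47 = 214.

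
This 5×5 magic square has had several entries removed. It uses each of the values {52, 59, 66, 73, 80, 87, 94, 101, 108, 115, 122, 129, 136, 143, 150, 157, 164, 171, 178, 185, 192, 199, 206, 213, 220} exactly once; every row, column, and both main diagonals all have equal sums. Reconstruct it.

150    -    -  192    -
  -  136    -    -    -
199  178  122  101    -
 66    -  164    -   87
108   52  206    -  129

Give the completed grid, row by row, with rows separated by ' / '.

150 94 73 192 171 / 157 136 115 59 213 / 199 178 122 101 80 / 66 220 164 143 87 / 108 52 206 185 129

The 25 entries sum to 3400, so each line sums to 3400/5 = 680.
Using row 3: 199 + 178 + 122 + 101 + ? → (3,5) = 680 − 600 = 80.
Row 5 needs 680; the known cells sum to 495, so (5,4) = 185.
The remaining cell in column 1 is (2,1) = 680 − 523 = 157.
Main diagonal: 150 + 136 + 122 + 129 + ? = 680, so (4,4) = 143.
Row 4 needs 680; the known cells sum to 460, so (4,2) = 220.
Column 2 needs 680; the known cells sum to 586, so (1,2) = 94.
Column 4 needs 680; the known cells sum to 621, so (2,4) = 59.
The remaining cell in anti-diagonal is (1,5) = 680 − 509 = 171.
Row 1: 150 + 94 + 192 + 171 + ? = 680, so (1,3) = 73.
Column 3 must total 680; the given cells sum to 565, so (2,3) = 115.
The remaining cell in column 5 is (2,5) = 680 − 467 = 213.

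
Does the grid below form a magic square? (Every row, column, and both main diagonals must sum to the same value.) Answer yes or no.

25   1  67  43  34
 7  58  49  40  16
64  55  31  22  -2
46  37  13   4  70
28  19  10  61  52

Yes

Row 1: 25 + 1 + 67 + 43 + 34 = 170.
Row 2: 7 + 58 + 49 + 40 + 16 = 170.
Row 3: 64 + 55 + 31 + 22 + (-2) = 170.
Row 4: 46 + 37 + 13 + 4 + 70 = 170.
Row 5: 28 + 19 + 10 + 61 + 52 = 170.
Column 1: 25 + 7 + 64 + 46 + 28 = 170.
Column 2: 1 + 58 + 55 + 37 + 19 = 170.
Column 3: 67 + 49 + 31 + 13 + 10 = 170.
Column 4: 43 + 40 + 22 + 4 + 61 = 170.
Column 5: 34 + 16 + (-2) + 70 + 52 = 170.
Main diagonal: 25 + 58 + 31 + 4 + 52 = 170.
Anti-diagonal: 34 + 40 + 31 + 37 + 28 = 170.
All lines sum to 170.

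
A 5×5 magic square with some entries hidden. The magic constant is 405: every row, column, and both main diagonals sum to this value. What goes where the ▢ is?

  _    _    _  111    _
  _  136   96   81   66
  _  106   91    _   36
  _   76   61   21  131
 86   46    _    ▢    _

141

The remaining cell in row 2 is (2,1) = 405 − 379 = 26.
Row 4 must total 405; the given cells sum to 289, so (4,1) = 116.
Column 2: 136 + 106 + 76 + 46 + ? = 405, so (1,2) = 41.
Anti-diagonal must total 405; the given cells sum to 334, so (1,5) = 71.
Column 5: 71 + 66 + 36 + 131 + ? = 405, so (5,5) = 101.
The remaining cell in main diagonal is (1,1) = 405 − 349 = 56.
From row 1, 405 − (56 + 41 + 111 + 71) gives (1,3) = 126.
From column 1, 405 − (56 + 26 + 116 + 86) gives (3,1) = 121.
Column 3 needs 405; the known cells sum to 374, so (5,3) = 31.
From row 3, 405 − (121 + 106 + 91 + 36) gives (3,4) = 51.
Using row 5: 86 + 46 + 31 + 101 + ? → (5,4) = 405 − 264 = 141.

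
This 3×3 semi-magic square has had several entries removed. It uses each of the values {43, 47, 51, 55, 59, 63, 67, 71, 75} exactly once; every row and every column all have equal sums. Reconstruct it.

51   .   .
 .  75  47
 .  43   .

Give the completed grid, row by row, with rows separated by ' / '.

51 59 67 / 55 75 47 / 71 43 63

The 9 entries sum to 531, so each line sums to 531/3 = 177.
From row 2, 177 − (75 + 47) gives (2,1) = 55.
Column 1 needs 177; the known cells sum to 106, so (3,1) = 71.
Column 2 needs 177; the known cells sum to 118, so (1,2) = 59.
Using row 1: 51 + 59 + ? → (1,3) = 177 − 110 = 67.
Row 3 must total 177; the given cells sum to 114, so (3,3) = 63.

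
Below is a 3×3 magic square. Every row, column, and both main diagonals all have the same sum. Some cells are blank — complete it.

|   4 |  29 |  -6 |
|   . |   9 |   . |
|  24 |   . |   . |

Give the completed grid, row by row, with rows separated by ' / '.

Anti-diagonal is already complete: -6 + 9 + 24 = 27, so that is the magic constant.
From column 1, 27 − (4 + 24) gives (2,1) = -1.
Column 2: 29 + 9 + ? = 27, so (3,2) = -11.
Using main diagonal: 4 + 9 + ? → (3,3) = 27 − 13 = 14.
Row 2 needs 27; the known cells sum to 8, so (2,3) = 19.

4 29 -6 / -1 9 19 / 24 -11 14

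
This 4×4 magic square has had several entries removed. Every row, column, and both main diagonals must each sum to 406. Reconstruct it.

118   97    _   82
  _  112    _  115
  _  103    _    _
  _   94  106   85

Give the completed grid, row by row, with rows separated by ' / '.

118 97 109 82 / 79 112 100 115 / 88 103 91 124 / 121 94 106 85

Row 1: 118 + 97 + 82 + ? = 406, so (1,3) = 109.
Using row 4: 94 + 106 + 85 + ? → (4,1) = 406 − 285 = 121.
Column 4 must total 406; the given cells sum to 282, so (3,4) = 124.
Using main diagonal: 118 + 112 + 85 + ? → (3,3) = 406 − 315 = 91.
Anti-diagonal: 82 + 103 + 121 + ? = 406, so (2,3) = 100.
Row 2 needs 406; the known cells sum to 327, so (2,1) = 79.
Row 3: 103 + 91 + 124 + ? = 406, so (3,1) = 88.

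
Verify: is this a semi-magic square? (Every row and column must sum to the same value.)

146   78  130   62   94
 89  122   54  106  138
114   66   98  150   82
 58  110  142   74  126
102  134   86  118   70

Row 1: 146 + 78 + 130 + 62 + 94 = 510.
Row 2: 89 + 122 + 54 + 106 + 138 = 509.
Row 3: 114 + 66 + 98 + 150 + 82 = 510.
Row 4: 58 + 110 + 142 + 74 + 126 = 510.
Row 5: 102 + 134 + 86 + 118 + 70 = 510.
Column 1: 146 + 89 + 114 + 58 + 102 = 509.
Column 2: 78 + 122 + 66 + 110 + 134 = 510.
Column 3: 130 + 54 + 98 + 142 + 86 = 510.
Column 4: 62 + 106 + 150 + 74 + 118 = 510.
Column 5: 94 + 138 + 82 + 126 + 70 = 510.

No — row 1 sums to 510 but row 2 sums to 509.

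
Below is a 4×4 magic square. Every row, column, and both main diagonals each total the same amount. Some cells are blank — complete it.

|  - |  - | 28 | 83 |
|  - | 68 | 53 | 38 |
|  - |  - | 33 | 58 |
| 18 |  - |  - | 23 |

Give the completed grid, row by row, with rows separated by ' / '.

78 13 28 83 / 43 68 53 38 / 63 48 33 58 / 18 73 88 23

Column 4 is already complete: 83 + 38 + 58 + 23 = 202, so that is the magic constant.
Row 2 needs 202; the known cells sum to 159, so (2,1) = 43.
Column 3: 28 + 53 + 33 + ? = 202, so (4,3) = 88.
Main diagonal: 68 + 33 + 23 + ? = 202, so (1,1) = 78.
Using anti-diagonal: 83 + 53 + 18 + ? → (3,2) = 202 − 154 = 48.
Row 1 must total 202; the given cells sum to 189, so (1,2) = 13.
Row 3 needs 202; the known cells sum to 139, so (3,1) = 63.
From row 4, 202 − (18 + 88 + 23) gives (4,2) = 73.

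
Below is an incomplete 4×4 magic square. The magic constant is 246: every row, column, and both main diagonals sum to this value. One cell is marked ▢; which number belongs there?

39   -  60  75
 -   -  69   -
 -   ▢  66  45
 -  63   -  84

Using row 1: 39 + 60 + 75 + ? → (1,2) = 246 − 174 = 72.
Using column 3: 60 + 69 + 66 + ? → (4,3) = 246 − 195 = 51.
Column 4 must total 246; the given cells sum to 204, so (2,4) = 42.
The remaining cell in main diagonal is (2,2) = 246 − 189 = 57.
Using row 2: 57 + 69 + 42 + ? → (2,1) = 246 − 168 = 78.
The remaining cell in row 4 is (4,1) = 246 − 198 = 48.
The remaining cell in column 1 is (3,1) = 246 − 165 = 81.
Column 2: 72 + 57 + 63 + ? = 246, so (3,2) = 54.

54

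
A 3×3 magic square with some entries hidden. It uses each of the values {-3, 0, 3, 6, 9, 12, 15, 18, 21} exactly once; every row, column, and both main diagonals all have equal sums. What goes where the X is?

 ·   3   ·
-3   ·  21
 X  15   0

12

The 9 entries sum to 81, so each line sums to 81/3 = 27.
The remaining cell in row 2 is (2,2) = 27 − 18 = 9.
Row 3 needs 27; the known cells sum to 15, so (3,1) = 12.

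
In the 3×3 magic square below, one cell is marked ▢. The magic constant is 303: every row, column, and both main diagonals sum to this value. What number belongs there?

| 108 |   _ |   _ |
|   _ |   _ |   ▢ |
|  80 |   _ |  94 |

Row 3 must total 303; the given cells sum to 174, so (3,2) = 129.
The remaining cell in column 1 is (2,1) = 303 − 188 = 115.
Main diagonal: 108 + 94 + ? = 303, so (2,2) = 101.
From anti-diagonal, 303 − (101 + 80) gives (1,3) = 122.
Row 1 must total 303; the given cells sum to 230, so (1,2) = 73.
From row 2, 303 − (115 + 101) gives (2,3) = 87.

87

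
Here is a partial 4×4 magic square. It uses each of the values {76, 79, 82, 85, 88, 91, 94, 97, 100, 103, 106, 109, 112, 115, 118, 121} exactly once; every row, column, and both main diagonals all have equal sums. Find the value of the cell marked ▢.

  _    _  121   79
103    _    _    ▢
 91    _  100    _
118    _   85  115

The 16 entries sum to 1576, so each line sums to 1576/4 = 394.
Row 4 needs 394; the known cells sum to 318, so (4,2) = 76.
From column 1, 394 − (103 + 91 + 118) gives (1,1) = 82.
Using column 3: 121 + 100 + 85 + ? → (2,3) = 394 − 306 = 88.
From main diagonal, 394 − (82 + 100 + 115) gives (2,2) = 97.
Anti-diagonal: 79 + 88 + 118 + ? = 394, so (3,2) = 109.
The remaining cell in row 1 is (1,2) = 394 − 282 = 112.
The remaining cell in row 2 is (2,4) = 394 − 288 = 106.

106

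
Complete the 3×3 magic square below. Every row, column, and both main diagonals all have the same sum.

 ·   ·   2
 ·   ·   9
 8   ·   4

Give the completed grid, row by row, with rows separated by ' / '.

Column 3 is already complete: 2 + 9 + 4 = 15, so that is the magic constant.
Row 3 needs 15; the known cells sum to 12, so (3,2) = 3.
From anti-diagonal, 15 − (2 + 8) gives (2,2) = 5.
Row 2: 5 + 9 + ? = 15, so (2,1) = 1.
Column 1 must total 15; the given cells sum to 9, so (1,1) = 6.
From column 2, 15 − (5 + 3) gives (1,2) = 7.

6 7 2 / 1 5 9 / 8 3 4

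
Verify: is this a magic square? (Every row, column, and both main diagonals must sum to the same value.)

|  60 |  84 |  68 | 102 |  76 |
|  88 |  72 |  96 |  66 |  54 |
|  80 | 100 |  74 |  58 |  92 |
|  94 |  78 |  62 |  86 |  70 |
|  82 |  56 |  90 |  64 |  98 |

Row 1: 60 + 84 + 68 + 102 + 76 = 390.
Row 2: 88 + 72 + 96 + 66 + 54 = 376.
Row 3: 80 + 100 + 74 + 58 + 92 = 404.
Row 4: 94 + 78 + 62 + 86 + 70 = 390.
Row 5: 82 + 56 + 90 + 64 + 98 = 390.
Column 1: 60 + 88 + 80 + 94 + 82 = 404.
Column 2: 84 + 72 + 100 + 78 + 56 = 390.
Column 3: 68 + 96 + 74 + 62 + 90 = 390.
Column 4: 102 + 66 + 58 + 86 + 64 = 376.
Column 5: 76 + 54 + 92 + 70 + 98 = 390.
Main diagonal: 60 + 72 + 74 + 86 + 98 = 390.
Anti-diagonal: 76 + 66 + 74 + 78 + 82 = 376.

No — anti-diagonal sums to 376 but row 1 sums to 390.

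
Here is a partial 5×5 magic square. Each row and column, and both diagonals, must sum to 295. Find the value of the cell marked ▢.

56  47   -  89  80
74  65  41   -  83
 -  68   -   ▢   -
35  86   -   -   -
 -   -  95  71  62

Using row 1: 56 + 47 + 89 + 80 + ? → (1,3) = 295 − 272 = 23.
Row 2: 74 + 65 + 41 + 83 + ? = 295, so (2,4) = 32.
Using column 2: 47 + 65 + 68 + 86 + ? → (5,2) = 295 − 266 = 29.
Row 5 must total 295; the given cells sum to 257, so (5,1) = 38.
Column 1 must total 295; the given cells sum to 203, so (3,1) = 92.
From anti-diagonal, 295 − (80 + 32 + 86 + 38) gives (3,3) = 59.
Column 3 needs 295; the known cells sum to 218, so (4,3) = 77.
Main diagonal: 56 + 65 + 59 + 62 + ? = 295, so (4,4) = 53.
From row 4, 295 − (35 + 86 + 77 + 53) gives (4,5) = 44.
From column 4, 295 − (89 + 32 + 53 + 71) gives (3,4) = 50.

50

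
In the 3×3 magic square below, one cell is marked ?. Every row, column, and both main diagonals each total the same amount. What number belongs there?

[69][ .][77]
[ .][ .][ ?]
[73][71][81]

Row 3 is complete and sums to 225; that is the magic constant.
Row 1: 69 + 77 + ? = 225, so (1,2) = 79.
The remaining cell in column 1 is (2,1) = 225 − 142 = 83.
Column 2 needs 225; the known cells sum to 150, so (2,2) = 75.
The remaining cell in column 3 is (2,3) = 225 − 158 = 67.

67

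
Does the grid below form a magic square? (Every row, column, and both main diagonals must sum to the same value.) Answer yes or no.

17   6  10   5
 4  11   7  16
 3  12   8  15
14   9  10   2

Row 1: 17 + 6 + 10 + 5 = 38.
Row 2: 4 + 11 + 7 + 16 = 38.
Row 3: 3 + 12 + 8 + 15 = 38.
Row 4: 14 + 9 + 10 + 2 = 35.
Column 1: 17 + 4 + 3 + 14 = 38.
Column 2: 6 + 11 + 12 + 9 = 38.
Column 3: 10 + 7 + 8 + 10 = 35.
Column 4: 5 + 16 + 15 + 2 = 38.
Main diagonal: 17 + 11 + 8 + 2 = 38.
Anti-diagonal: 5 + 7 + 12 + 14 = 38.

No — column 3 sums to 35 but row 2 sums to 38.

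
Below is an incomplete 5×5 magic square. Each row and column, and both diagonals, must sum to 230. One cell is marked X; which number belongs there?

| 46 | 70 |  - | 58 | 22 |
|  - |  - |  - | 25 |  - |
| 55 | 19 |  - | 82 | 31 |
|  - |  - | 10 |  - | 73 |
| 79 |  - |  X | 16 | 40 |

Row 1: 46 + 70 + 58 + 22 + ? = 230, so (1,3) = 34.
From row 3, 230 − (55 + 19 + 82 + 31) gives (3,3) = 43.
Column 4: 58 + 25 + 82 + 16 + ? = 230, so (4,4) = 49.
Using column 5: 22 + 31 + 73 + 40 + ? → (2,5) = 230 − 166 = 64.
From main diagonal, 230 − (46 + 43 + 49 + 40) gives (2,2) = 52.
Using anti-diagonal: 22 + 25 + 43 + 79 + ? → (4,2) = 230 − 169 = 61.
Row 4: 61 + 10 + 49 + 73 + ? = 230, so (4,1) = 37.
Column 1 needs 230; the known cells sum to 217, so (2,1) = 13.
Using column 2: 70 + 52 + 19 + 61 + ? → (5,2) = 230 − 202 = 28.
Row 2: 13 + 52 + 25 + 64 + ? = 230, so (2,3) = 76.
Row 5 must total 230; the given cells sum to 163, so (5,3) = 67.

67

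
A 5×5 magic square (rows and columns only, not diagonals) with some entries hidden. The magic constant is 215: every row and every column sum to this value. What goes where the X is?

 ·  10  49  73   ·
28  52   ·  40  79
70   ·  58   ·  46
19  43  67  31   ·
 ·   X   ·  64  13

76

Row 2 must total 215; the given cells sum to 199, so (2,3) = 16.
Using row 4: 19 + 43 + 67 + 31 + ? → (4,5) = 215 − 160 = 55.
Using column 3: 49 + 16 + 58 + 67 + ? → (5,3) = 215 − 190 = 25.
Column 4 needs 215; the known cells sum to 208, so (3,4) = 7.
The remaining cell in column 5 is (1,5) = 215 − 193 = 22.
From row 1, 215 − (10 + 49 + 73 + 22) gives (1,1) = 61.
Row 3: 70 + 58 + 7 + 46 + ? = 215, so (3,2) = 34.
Column 1 needs 215; the known cells sum to 178, so (5,1) = 37.
Column 2 needs 215; the known cells sum to 139, so (5,2) = 76.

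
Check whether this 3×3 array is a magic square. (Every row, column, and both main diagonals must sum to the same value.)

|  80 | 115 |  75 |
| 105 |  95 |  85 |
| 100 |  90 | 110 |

No — row 2 sums to 285 but column 2 sums to 300.

Row 1: 80 + 115 + 75 = 270.
Row 2: 105 + 95 + 85 = 285.
Row 3: 100 + 90 + 110 = 300.
Column 1: 80 + 105 + 100 = 285.
Column 2: 115 + 95 + 90 = 300.
Column 3: 75 + 85 + 110 = 270.
Main diagonal: 80 + 95 + 110 = 285.
Anti-diagonal: 75 + 95 + 100 = 270.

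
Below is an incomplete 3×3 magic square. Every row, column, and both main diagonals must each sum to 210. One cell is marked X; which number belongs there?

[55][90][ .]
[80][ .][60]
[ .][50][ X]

Using row 1: 55 + 90 + ? → (1,3) = 210 − 145 = 65.
Row 2: 80 + 60 + ? = 210, so (2,2) = 70.
The remaining cell in column 1 is (3,1) = 210 − 135 = 75.
Column 3 needs 210; the known cells sum to 125, so (3,3) = 85.

85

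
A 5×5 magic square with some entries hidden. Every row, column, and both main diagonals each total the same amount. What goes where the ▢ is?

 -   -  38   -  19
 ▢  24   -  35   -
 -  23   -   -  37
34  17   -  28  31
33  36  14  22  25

21

Row 5 is complete and sums to 130; that is the magic constant.
Using row 4: 34 + 17 + 28 + 31 + ? → (4,3) = 130 − 110 = 20.
From column 2, 130 − (24 + 23 + 17 + 36) gives (1,2) = 30.
The remaining cell in column 5 is (2,5) = 130 − 112 = 18.
Anti-diagonal must total 130; the given cells sum to 104, so (3,3) = 26.
Column 3 needs 130; the known cells sum to 98, so (2,3) = 32.
Main diagonal: 24 + 26 + 28 + 25 + ? = 130, so (1,1) = 27.
Row 1: 27 + 30 + 38 + 19 + ? = 130, so (1,4) = 16.
Row 2: 24 + 32 + 35 + 18 + ? = 130, so (2,1) = 21.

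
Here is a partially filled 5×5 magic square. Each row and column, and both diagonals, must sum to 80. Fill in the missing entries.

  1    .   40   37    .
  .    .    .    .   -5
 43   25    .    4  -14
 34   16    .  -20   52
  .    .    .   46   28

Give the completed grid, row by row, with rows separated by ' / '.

Row 3: 43 + 25 + 4 + (-14) + ? = 80, so (3,3) = 22.
Using row 4: 34 + 16 + (-20) + 52 + ? → (4,3) = 80 − 82 = -2.
From column 4, 80 − (37 + 4 + (-20) + 46) gives (2,4) = 13.
Column 5 needs 80; the known cells sum to 61, so (1,5) = 19.
From main diagonal, 80 − (1 + 22 + (-20) + 28) gives (2,2) = 49.
Using anti-diagonal: 19 + 13 + 22 + 16 + ? → (5,1) = 80 − 70 = 10.
Row 1: 1 + 40 + 37 + 19 + ? = 80, so (1,2) = -17.
Column 1 needs 80; the known cells sum to 88, so (2,1) = -8.
Column 2: -17 + 49 + 25 + 16 + ? = 80, so (5,2) = 7.
Using row 2: -8 + 49 + 13 + (-5) + ? → (2,3) = 80 − 49 = 31.
Using row 5: 10 + 7 + 46 + 28 + ? → (5,3) = 80 − 91 = -11.

1 -17 40 37 19 / -8 49 31 13 -5 / 43 25 22 4 -14 / 34 16 -2 -20 52 / 10 7 -11 46 28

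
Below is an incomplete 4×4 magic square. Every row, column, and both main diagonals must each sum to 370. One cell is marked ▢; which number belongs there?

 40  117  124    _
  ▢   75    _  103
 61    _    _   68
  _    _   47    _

Row 1 must total 370; the given cells sum to 281, so (1,4) = 89.
Column 4 needs 370; the known cells sum to 260, so (4,4) = 110.
Using main diagonal: 40 + 75 + 110 + ? → (3,3) = 370 − 225 = 145.
Row 3 needs 370; the known cells sum to 274, so (3,2) = 96.
Column 2: 117 + 75 + 96 + ? = 370, so (4,2) = 82.
From column 3, 370 − (124 + 145 + 47) gives (2,3) = 54.
Anti-diagonal: 89 + 54 + 96 + ? = 370, so (4,1) = 131.
From row 2, 370 − (75 + 54 + 103) gives (2,1) = 138.

138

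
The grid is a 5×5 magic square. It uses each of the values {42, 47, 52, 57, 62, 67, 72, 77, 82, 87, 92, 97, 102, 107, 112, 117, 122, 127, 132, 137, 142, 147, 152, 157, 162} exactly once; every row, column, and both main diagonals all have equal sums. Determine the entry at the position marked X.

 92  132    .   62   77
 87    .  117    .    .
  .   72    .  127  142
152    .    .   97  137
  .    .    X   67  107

52

The 25 entries sum to 2550, so each line sums to 2550/5 = 510.
Row 1 must total 510; the given cells sum to 363, so (1,3) = 147.
Column 4 needs 510; the known cells sum to 353, so (2,4) = 157.
Using column 5: 77 + 142 + 137 + 107 + ? → (2,5) = 510 − 463 = 47.
The remaining cell in row 2 is (2,2) = 510 − 408 = 102.
Using main diagonal: 92 + 102 + 97 + 107 + ? → (3,3) = 510 − 398 = 112.
From row 3, 510 − (72 + 112 + 127 + 142) gives (3,1) = 57.
Column 1: 92 + 87 + 57 + 152 + ? = 510, so (5,1) = 122.
Anti-diagonal needs 510; the known cells sum to 468, so (4,2) = 42.
Row 4 must total 510; the given cells sum to 428, so (4,3) = 82.
Column 2: 132 + 102 + 72 + 42 + ? = 510, so (5,2) = 162.
Column 3 needs 510; the known cells sum to 458, so (5,3) = 52.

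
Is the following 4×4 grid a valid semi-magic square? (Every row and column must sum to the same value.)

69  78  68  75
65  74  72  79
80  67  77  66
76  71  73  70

Row 1: 69 + 78 + 68 + 75 = 290.
Row 2: 65 + 74 + 72 + 79 = 290.
Row 3: 80 + 67 + 77 + 66 = 290.
Row 4: 76 + 71 + 73 + 70 = 290.
Column 1: 69 + 65 + 80 + 76 = 290.
Column 2: 78 + 74 + 67 + 71 = 290.
Column 3: 68 + 72 + 77 + 73 = 290.
Column 4: 75 + 79 + 66 + 70 = 290.
All lines sum to 290.

Yes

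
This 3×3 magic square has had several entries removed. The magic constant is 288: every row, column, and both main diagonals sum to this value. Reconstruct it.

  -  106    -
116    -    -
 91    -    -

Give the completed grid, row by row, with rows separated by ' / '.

The remaining cell in column 1 is (1,1) = 288 − 207 = 81.
Row 1: 81 + 106 + ? = 288, so (1,3) = 101.
Anti-diagonal must total 288; the given cells sum to 192, so (2,2) = 96.
Using row 2: 116 + 96 + ? → (2,3) = 288 − 212 = 76.
Using column 2: 106 + 96 + ? → (3,2) = 288 − 202 = 86.
From column 3, 288 − (101 + 76) gives (3,3) = 111.

81 106 101 / 116 96 76 / 91 86 111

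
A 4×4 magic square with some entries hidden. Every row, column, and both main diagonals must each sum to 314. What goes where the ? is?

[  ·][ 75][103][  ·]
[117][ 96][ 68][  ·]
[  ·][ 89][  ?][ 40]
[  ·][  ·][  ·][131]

61

From row 2, 314 − (117 + 96 + 68) gives (2,4) = 33.
The remaining cell in column 2 is (4,2) = 314 − 260 = 54.
Column 4: 33 + 40 + 131 + ? = 314, so (1,4) = 110.
From anti-diagonal, 314 − (110 + 68 + 89) gives (4,1) = 47.
From row 1, 314 − (75 + 103 + 110) gives (1,1) = 26.
Using row 4: 47 + 54 + 131 + ? → (4,3) = 314 − 232 = 82.
Column 1 must total 314; the given cells sum to 190, so (3,1) = 124.
Column 3 needs 314; the known cells sum to 253, so (3,3) = 61.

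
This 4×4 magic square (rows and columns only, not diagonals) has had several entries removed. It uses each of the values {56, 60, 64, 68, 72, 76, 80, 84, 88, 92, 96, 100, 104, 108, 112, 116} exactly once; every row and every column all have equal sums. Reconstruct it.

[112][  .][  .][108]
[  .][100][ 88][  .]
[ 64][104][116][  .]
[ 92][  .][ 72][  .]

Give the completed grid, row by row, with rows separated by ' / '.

112 56 68 108 / 76 100 88 80 / 64 104 116 60 / 92 84 72 96

The 16 entries sum to 1376, so each line sums to 1376/4 = 344.
Row 3: 64 + 104 + 116 + ? = 344, so (3,4) = 60.
Column 1: 112 + 64 + 92 + ? = 344, so (2,1) = 76.
Column 3 needs 344; the known cells sum to 276, so (1,3) = 68.
The remaining cell in row 1 is (1,2) = 344 − 288 = 56.
Row 2 needs 344; the known cells sum to 264, so (2,4) = 80.
Column 2 must total 344; the given cells sum to 260, so (4,2) = 84.
The remaining cell in column 4 is (4,4) = 344 − 248 = 96.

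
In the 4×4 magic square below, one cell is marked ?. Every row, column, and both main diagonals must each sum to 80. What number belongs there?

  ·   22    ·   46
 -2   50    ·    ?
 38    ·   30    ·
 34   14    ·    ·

26

From column 1, 80 − (-2 + 38 + 34) gives (1,1) = 10.
Column 2 must total 80; the given cells sum to 86, so (3,2) = -6.
Main diagonal must total 80; the given cells sum to 90, so (4,4) = -10.
Using anti-diagonal: 46 + (-6) + 34 + ? → (2,3) = 80 − 74 = 6.
Row 1 needs 80; the known cells sum to 78, so (1,3) = 2.
Row 2 must total 80; the given cells sum to 54, so (2,4) = 26.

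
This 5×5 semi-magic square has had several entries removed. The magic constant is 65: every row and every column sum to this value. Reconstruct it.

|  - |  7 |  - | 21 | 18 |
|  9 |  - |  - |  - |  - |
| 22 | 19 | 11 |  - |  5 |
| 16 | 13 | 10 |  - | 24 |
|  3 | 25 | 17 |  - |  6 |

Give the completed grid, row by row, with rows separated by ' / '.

Row 3: 22 + 19 + 11 + 5 + ? = 65, so (3,4) = 8.
Row 4: 16 + 13 + 10 + 24 + ? = 65, so (4,4) = 2.
Row 5: 3 + 25 + 17 + 6 + ? = 65, so (5,4) = 14.
Column 1: 9 + 22 + 16 + 3 + ? = 65, so (1,1) = 15.
Using column 2: 7 + 19 + 13 + 25 + ? → (2,2) = 65 − 64 = 1.
Column 4 must total 65; the given cells sum to 45, so (2,4) = 20.
Column 5 must total 65; the given cells sum to 53, so (2,5) = 12.
Using row 1: 15 + 7 + 21 + 18 + ? → (1,3) = 65 − 61 = 4.
Row 2 must total 65; the given cells sum to 42, so (2,3) = 23.

15 7 4 21 18 / 9 1 23 20 12 / 22 19 11 8 5 / 16 13 10 2 24 / 3 25 17 14 6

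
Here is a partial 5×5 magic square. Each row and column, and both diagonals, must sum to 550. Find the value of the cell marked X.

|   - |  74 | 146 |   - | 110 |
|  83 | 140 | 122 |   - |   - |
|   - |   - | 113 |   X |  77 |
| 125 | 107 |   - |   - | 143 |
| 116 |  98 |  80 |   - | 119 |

Using row 5: 116 + 98 + 80 + 119 + ? → (5,4) = 550 − 413 = 137.
From column 2, 550 − (74 + 140 + 107 + 98) gives (3,2) = 131.
Column 3: 146 + 122 + 113 + 80 + ? = 550, so (4,3) = 89.
Column 5: 110 + 77 + 143 + 119 + ? = 550, so (2,5) = 101.
Anti-diagonal must total 550; the given cells sum to 446, so (2,4) = 104.
The remaining cell in row 4 is (4,4) = 550 − 464 = 86.
Main diagonal needs 550; the known cells sum to 458, so (1,1) = 92.
Row 1: 92 + 74 + 146 + 110 + ? = 550, so (1,4) = 128.
The remaining cell in column 1 is (3,1) = 550 − 416 = 134.
Column 4 must total 550; the given cells sum to 455, so (3,4) = 95.

95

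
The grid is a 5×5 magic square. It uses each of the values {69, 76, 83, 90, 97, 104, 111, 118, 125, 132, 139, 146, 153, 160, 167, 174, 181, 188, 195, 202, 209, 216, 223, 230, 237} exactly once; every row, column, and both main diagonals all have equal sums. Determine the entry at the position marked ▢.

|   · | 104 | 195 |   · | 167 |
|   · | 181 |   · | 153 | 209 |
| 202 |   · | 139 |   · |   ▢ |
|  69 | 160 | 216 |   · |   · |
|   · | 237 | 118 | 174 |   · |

The 25 entries sum to 3825, so each line sums to 3825/5 = 765.
Column 2 must total 765; the given cells sum to 682, so (3,2) = 83.
Column 3 needs 765; the known cells sum to 668, so (2,3) = 97.
The remaining cell in anti-diagonal is (5,1) = 765 − 619 = 146.
The remaining cell in row 2 is (2,1) = 765 − 640 = 125.
Using row 5: 146 + 237 + 118 + 174 + ? → (5,5) = 765 − 675 = 90.
The remaining cell in column 1 is (1,1) = 765 − 542 = 223.
Main diagonal needs 765; the known cells sum to 633, so (4,4) = 132.
Row 1: 223 + 104 + 195 + 167 + ? = 765, so (1,4) = 76.
From row 4, 765 − (69 + 160 + 216 + 132) gives (4,5) = 188.
Column 4 must total 765; the given cells sum to 535, so (3,4) = 230.
Using column 5: 167 + 209 + 188 + 90 + ? → (3,5) = 765 − 654 = 111.

111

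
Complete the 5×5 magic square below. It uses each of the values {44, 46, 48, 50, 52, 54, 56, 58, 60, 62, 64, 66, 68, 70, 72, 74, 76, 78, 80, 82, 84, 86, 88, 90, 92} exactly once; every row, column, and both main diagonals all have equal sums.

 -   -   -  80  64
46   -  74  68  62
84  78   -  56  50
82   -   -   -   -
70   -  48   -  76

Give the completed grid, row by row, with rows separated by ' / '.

The 25 entries sum to 1700, so each line sums to 1700/5 = 340.
Row 2 must total 340; the given cells sum to 250, so (2,2) = 90.
Using row 3: 84 + 78 + 56 + 50 + ? → (3,3) = 340 − 268 = 72.
Column 1 must total 340; the given cells sum to 282, so (1,1) = 58.
Using column 5: 64 + 62 + 50 + 76 + ? → (4,5) = 340 − 252 = 88.
Using main diagonal: 58 + 90 + 72 + 76 + ? → (4,4) = 340 − 296 = 44.
Anti-diagonal needs 340; the known cells sum to 274, so (4,2) = 66.
From row 4, 340 − (82 + 66 + 44 + 88) gives (4,3) = 60.
The remaining cell in column 3 is (1,3) = 340 − 254 = 86.
Using column 4: 80 + 68 + 56 + 44 + ? → (5,4) = 340 − 248 = 92.
The remaining cell in row 1 is (1,2) = 340 − 288 = 52.
From row 5, 340 − (70 + 48 + 92 + 76) gives (5,2) = 54.

58 52 86 80 64 / 46 90 74 68 62 / 84 78 72 56 50 / 82 66 60 44 88 / 70 54 48 92 76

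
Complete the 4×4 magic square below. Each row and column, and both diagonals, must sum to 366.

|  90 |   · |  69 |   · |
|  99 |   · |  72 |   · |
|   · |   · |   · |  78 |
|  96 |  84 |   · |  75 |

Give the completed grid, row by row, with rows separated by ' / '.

90 102 69 105 / 99 87 72 108 / 81 93 114 78 / 96 84 111 75

Row 4 must total 366; the given cells sum to 255, so (4,3) = 111.
Column 1 needs 366; the known cells sum to 285, so (3,1) = 81.
Column 3: 69 + 72 + 111 + ? = 366, so (3,3) = 114.
Main diagonal needs 366; the known cells sum to 279, so (2,2) = 87.
From row 2, 366 − (99 + 87 + 72) gives (2,4) = 108.
The remaining cell in row 3 is (3,2) = 366 − 273 = 93.
From column 2, 366 − (87 + 93 + 84) gives (1,2) = 102.
Column 4: 108 + 78 + 75 + ? = 366, so (1,4) = 105.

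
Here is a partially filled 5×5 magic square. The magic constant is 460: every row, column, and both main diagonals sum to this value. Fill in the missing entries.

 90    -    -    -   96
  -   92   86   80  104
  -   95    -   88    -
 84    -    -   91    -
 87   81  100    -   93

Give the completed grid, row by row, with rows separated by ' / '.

Using row 2: 92 + 86 + 80 + 104 + ? → (2,1) = 460 − 362 = 98.
Using row 5: 87 + 81 + 100 + 93 + ? → (5,4) = 460 − 361 = 99.
From column 1, 460 − (90 + 98 + 84 + 87) gives (3,1) = 101.
From column 4, 460 − (80 + 88 + 91 + 99) gives (1,4) = 102.
The remaining cell in main diagonal is (3,3) = 460 − 366 = 94.
From anti-diagonal, 460 − (96 + 80 + 94 + 87) gives (4,2) = 103.
Row 3 needs 460; the known cells sum to 378, so (3,5) = 82.
Using column 2: 92 + 95 + 103 + 81 + ? → (1,2) = 460 − 371 = 89.
Column 5: 96 + 104 + 82 + 93 + ? = 460, so (4,5) = 85.
From row 1, 460 − (90 + 89 + 102 + 96) gives (1,3) = 83.
Row 4 must total 460; the given cells sum to 363, so (4,3) = 97.

90 89 83 102 96 / 98 92 86 80 104 / 101 95 94 88 82 / 84 103 97 91 85 / 87 81 100 99 93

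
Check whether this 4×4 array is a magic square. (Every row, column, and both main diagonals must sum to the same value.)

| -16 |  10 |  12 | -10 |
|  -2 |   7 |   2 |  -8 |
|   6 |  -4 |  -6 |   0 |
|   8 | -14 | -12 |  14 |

Row 1: -16 + 10 + 12 + (-10) = -4.
Row 2: -2 + 7 + 2 + (-8) = -1.
Row 3: 6 + (-4) + (-6) + 0 = -4.
Row 4: 8 + (-14) + (-12) + 14 = -4.
Column 1: -16 + (-2) + 6 + 8 = -4.
Column 2: 10 + 7 + (-4) + (-14) = -1.
Column 3: 12 + 2 + (-6) + (-12) = -4.
Column 4: -10 + (-8) + 0 + 14 = -4.
Main diagonal: -16 + 7 + (-6) + 14 = -1.
Anti-diagonal: -10 + 2 + (-4) + 8 = -4.

No — main diagonal sums to -1 but row 3 sums to -4.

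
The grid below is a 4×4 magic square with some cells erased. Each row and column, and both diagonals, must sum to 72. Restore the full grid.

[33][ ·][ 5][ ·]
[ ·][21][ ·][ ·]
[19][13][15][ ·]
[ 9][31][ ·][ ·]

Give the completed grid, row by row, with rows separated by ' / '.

Row 3: 19 + 13 + 15 + ? = 72, so (3,4) = 25.
Column 1 needs 72; the known cells sum to 61, so (2,1) = 11.
From column 2, 72 − (21 + 13 + 31) gives (1,2) = 7.
Main diagonal needs 72; the known cells sum to 69, so (4,4) = 3.
From row 1, 72 − (33 + 7 + 5) gives (1,4) = 27.
Using row 4: 9 + 31 + 3 + ? → (4,3) = 72 − 43 = 29.
Column 3 must total 72; the given cells sum to 49, so (2,3) = 23.
Column 4: 27 + 25 + 3 + ? = 72, so (2,4) = 17.

33 7 5 27 / 11 21 23 17 / 19 13 15 25 / 9 31 29 3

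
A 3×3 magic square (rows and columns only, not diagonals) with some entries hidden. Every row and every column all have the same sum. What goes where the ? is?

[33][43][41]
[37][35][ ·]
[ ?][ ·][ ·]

Row 1 is complete and sums to 117; that is the magic constant.
Row 2 must total 117; the given cells sum to 72, so (2,3) = 45.
Column 1 needs 117; the known cells sum to 70, so (3,1) = 47.

47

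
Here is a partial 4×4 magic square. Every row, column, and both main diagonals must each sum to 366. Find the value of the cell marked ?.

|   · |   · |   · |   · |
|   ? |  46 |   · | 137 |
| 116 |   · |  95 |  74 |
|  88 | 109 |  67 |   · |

Using row 3: 116 + 95 + 74 + ? → (3,2) = 366 − 285 = 81.
The remaining cell in row 4 is (4,4) = 366 − 264 = 102.
Column 2 needs 366; the known cells sum to 236, so (1,2) = 130.
Column 4 must total 366; the given cells sum to 313, so (1,4) = 53.
Main diagonal: 46 + 95 + 102 + ? = 366, so (1,1) = 123.
From anti-diagonal, 366 − (53 + 81 + 88) gives (2,3) = 144.
Row 1: 123 + 130 + 53 + ? = 366, so (1,3) = 60.
Using row 2: 46 + 144 + 137 + ? → (2,1) = 366 − 327 = 39.

39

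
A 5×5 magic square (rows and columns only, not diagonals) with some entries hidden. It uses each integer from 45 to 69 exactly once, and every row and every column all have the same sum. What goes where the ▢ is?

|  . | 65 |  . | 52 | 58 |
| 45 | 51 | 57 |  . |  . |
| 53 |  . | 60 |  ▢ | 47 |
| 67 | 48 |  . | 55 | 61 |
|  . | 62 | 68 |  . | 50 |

The entries are 45 through 69, which sum to 1425, so each line sums to 1425/5 = 285.
Using row 4: 67 + 48 + 55 + 61 + ? → (4,3) = 285 − 231 = 54.
Using column 2: 65 + 51 + 48 + 62 + ? → (3,2) = 285 − 226 = 59.
The remaining cell in column 3 is (1,3) = 285 − 239 = 46.
Column 5: 58 + 47 + 61 + 50 + ? = 285, so (2,5) = 69.
Row 1 needs 285; the known cells sum to 221, so (1,1) = 64.
Row 2 needs 285; the known cells sum to 222, so (2,4) = 63.
Row 3 needs 285; the known cells sum to 219, so (3,4) = 66.

66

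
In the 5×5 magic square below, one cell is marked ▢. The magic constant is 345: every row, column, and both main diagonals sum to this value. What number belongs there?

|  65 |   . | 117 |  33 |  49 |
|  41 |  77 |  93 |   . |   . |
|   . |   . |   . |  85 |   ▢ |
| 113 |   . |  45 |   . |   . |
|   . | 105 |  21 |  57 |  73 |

Row 1 needs 345; the known cells sum to 264, so (1,2) = 81.
Row 5: 105 + 21 + 57 + 73 + ? = 345, so (5,1) = 89.
The remaining cell in column 1 is (3,1) = 345 − 308 = 37.
The remaining cell in column 3 is (3,3) = 345 − 276 = 69.
Using main diagonal: 65 + 77 + 69 + 73 + ? → (4,4) = 345 − 284 = 61.
Column 4 must total 345; the given cells sum to 236, so (2,4) = 109.
Anti-diagonal must total 345; the given cells sum to 316, so (4,2) = 29.
Row 2: 41 + 77 + 93 + 109 + ? = 345, so (2,5) = 25.
The remaining cell in row 4 is (4,5) = 345 − 248 = 97.
Column 2: 81 + 77 + 29 + 105 + ? = 345, so (3,2) = 53.
Column 5 needs 345; the known cells sum to 244, so (3,5) = 101.

101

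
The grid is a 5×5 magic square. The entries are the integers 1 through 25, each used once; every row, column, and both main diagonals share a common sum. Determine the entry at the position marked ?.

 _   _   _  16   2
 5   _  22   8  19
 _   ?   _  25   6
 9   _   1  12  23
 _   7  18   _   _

The entries are 1 through 25, which sum to 325, so each line sums to 325/5 = 65.
The remaining cell in row 2 is (2,2) = 65 − 54 = 11.
The remaining cell in row 4 is (4,2) = 65 − 45 = 20.
Using column 4: 16 + 8 + 25 + 12 + ? → (5,4) = 65 − 61 = 4.
From column 5, 65 − (2 + 19 + 6 + 23) gives (5,5) = 15.
From row 5, 65 − (7 + 18 + 4 + 15) gives (5,1) = 21.
Anti-diagonal needs 65; the known cells sum to 51, so (3,3) = 14.
Column 3 must total 65; the given cells sum to 55, so (1,3) = 10.
Main diagonal must total 65; the given cells sum to 52, so (1,1) = 13.
From row 1, 65 − (13 + 10 + 16 + 2) gives (1,2) = 24.
Column 1: 13 + 5 + 9 + 21 + ? = 65, so (3,1) = 17.
Using column 2: 24 + 11 + 20 + 7 + ? → (3,2) = 65 − 62 = 3.

3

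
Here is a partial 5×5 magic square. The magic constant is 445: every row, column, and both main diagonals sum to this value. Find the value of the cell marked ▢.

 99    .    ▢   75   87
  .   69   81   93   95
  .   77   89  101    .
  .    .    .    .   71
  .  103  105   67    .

73

Row 2: 69 + 81 + 93 + 95 + ? = 445, so (2,1) = 107.
Using column 4: 75 + 93 + 101 + 67 + ? → (4,4) = 445 − 336 = 109.
From main diagonal, 445 − (99 + 69 + 89 + 109) gives (5,5) = 79.
Row 5 needs 445; the known cells sum to 354, so (5,1) = 91.
The remaining cell in column 5 is (3,5) = 445 − 332 = 113.
Anti-diagonal: 87 + 93 + 89 + 91 + ? = 445, so (4,2) = 85.
The remaining cell in row 3 is (3,1) = 445 − 380 = 65.
Column 1 must total 445; the given cells sum to 362, so (4,1) = 83.
From column 2, 445 − (69 + 77 + 85 + 103) gives (1,2) = 111.
Row 1: 99 + 111 + 75 + 87 + ? = 445, so (1,3) = 73.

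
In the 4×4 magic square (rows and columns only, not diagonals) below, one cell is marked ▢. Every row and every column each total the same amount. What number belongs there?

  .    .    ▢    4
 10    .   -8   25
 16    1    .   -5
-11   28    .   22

13

Column 4 is complete and sums to 46; that is the magic constant.
From row 2, 46 − (10 + (-8) + 25) gives (2,2) = 19.
Row 3: 16 + 1 + (-5) + ? = 46, so (3,3) = 34.
Row 4 must total 46; the given cells sum to 39, so (4,3) = 7.
Using column 1: 10 + 16 + (-11) + ? → (1,1) = 46 − 15 = 31.
Column 2 needs 46; the known cells sum to 48, so (1,2) = -2.
Column 3: -8 + 34 + 7 + ? = 46, so (1,3) = 13.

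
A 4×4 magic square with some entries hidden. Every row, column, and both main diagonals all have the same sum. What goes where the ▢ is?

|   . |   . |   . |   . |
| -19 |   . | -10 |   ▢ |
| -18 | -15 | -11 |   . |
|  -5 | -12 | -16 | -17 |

Row 4 is complete and sums to -50; that is the magic constant.
Using row 3: -18 + (-15) + (-11) + ? → (3,4) = -50 − (-44) = -6.
From column 1, -50 − (-19 + (-18) + (-5)) gives (1,1) = -8.
Using column 3: -10 + (-11) + (-16) + ? → (1,3) = -50 − (-37) = -13.
Using main diagonal: -8 + (-11) + (-17) + ? → (2,2) = -50 − (-36) = -14.
Using anti-diagonal: -10 + (-15) + (-5) + ? → (1,4) = -50 − (-30) = -20.
Row 1: -8 + (-13) + (-20) + ? = -50, so (1,2) = -9.
Row 2 needs -50; the known cells sum to -43, so (2,4) = -7.

-7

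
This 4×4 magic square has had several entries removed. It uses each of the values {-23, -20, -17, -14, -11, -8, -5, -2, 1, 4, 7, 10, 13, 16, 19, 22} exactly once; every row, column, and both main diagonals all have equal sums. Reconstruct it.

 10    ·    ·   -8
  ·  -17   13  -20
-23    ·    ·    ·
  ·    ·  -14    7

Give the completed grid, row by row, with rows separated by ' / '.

The 16 entries sum to -8, so each line sums to -8/4 = -2.
Row 2 needs -2; the known cells sum to -24, so (2,1) = 22.
Column 1: 10 + 22 + (-23) + ? = -2, so (4,1) = -11.
Column 4 needs -2; the known cells sum to -21, so (3,4) = 19.
From main diagonal, -2 − (10 + (-17) + 7) gives (3,3) = -2.
Anti-diagonal needs -2; the known cells sum to -6, so (3,2) = 4.
Row 4: -11 + (-14) + 7 + ? = -2, so (4,2) = 16.
Column 2 must total -2; the given cells sum to 3, so (1,2) = -5.
Column 3 needs -2; the known cells sum to -3, so (1,3) = 1.

10 -5 1 -8 / 22 -17 13 -20 / -23 4 -2 19 / -11 16 -14 7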